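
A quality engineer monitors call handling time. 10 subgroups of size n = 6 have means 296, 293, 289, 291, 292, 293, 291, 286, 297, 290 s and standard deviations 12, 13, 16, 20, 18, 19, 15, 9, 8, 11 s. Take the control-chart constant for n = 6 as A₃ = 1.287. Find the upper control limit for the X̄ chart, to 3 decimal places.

X̄̄ = (296 + 293 + 289 + 291 + 292 + 293 + 291 + 286 + 297 + 290) / 10 = 291.8000
s̄ = (12 + 13 + 16 + 20 + 18 + 19 + 15 + 9 + 8 + 11) / 10 = 14.1000
UCL = X̄̄ + A₃·s̄ = 291.8000 + 1.287 × 14.1000 = 309.9467

309.947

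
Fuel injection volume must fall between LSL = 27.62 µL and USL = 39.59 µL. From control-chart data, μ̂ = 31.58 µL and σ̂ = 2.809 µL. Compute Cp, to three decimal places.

Cp = (USL − LSL) / (6σ̂) = (39.59 − 27.62) / (6 × 2.809) = 11.9700 / 16.8540 = 0.7102

0.710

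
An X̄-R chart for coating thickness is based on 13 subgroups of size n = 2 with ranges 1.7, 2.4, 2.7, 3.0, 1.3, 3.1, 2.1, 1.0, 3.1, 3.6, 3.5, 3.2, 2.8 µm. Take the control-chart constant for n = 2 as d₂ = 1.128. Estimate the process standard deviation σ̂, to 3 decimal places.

R̄ = (1.7 + 2.4 + 2.7 + 3.0 + 1.3 + 3.1 + 2.1 + 1.0 + 3.1 + 3.6 + 3.5 + 3.2 + 2.8) / 13 = 2.5769
σ̂ = R̄ / d₂ = 2.5769 / 1.128 = 2.2845

2.285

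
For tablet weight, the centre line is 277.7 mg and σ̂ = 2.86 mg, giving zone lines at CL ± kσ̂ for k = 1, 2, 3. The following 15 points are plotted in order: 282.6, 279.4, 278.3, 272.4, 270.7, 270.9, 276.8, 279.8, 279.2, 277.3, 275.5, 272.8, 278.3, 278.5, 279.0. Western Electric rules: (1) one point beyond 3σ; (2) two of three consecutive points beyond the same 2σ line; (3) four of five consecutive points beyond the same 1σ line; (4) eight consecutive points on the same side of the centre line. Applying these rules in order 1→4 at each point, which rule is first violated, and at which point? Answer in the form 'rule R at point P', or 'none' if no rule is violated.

rule 2 at point 6

Zone of each point (C = within 1σ̂, B = 1σ̂–2σ̂, A = 2σ̂–3σ̂, * = beyond 3σ̂; sign = side of CL): 1:+B, 2:+C, 3:+C, 4:-B, 5:-A, 6:-A, 7:-C, 8:+C, 9:+C, 10:-C, 11:-C, 12:-B, 13:+C, 14:+C, 15:+C
Rule 2 (two of three consecutive points beyond the same 2σ limit) is satisfied at point 6.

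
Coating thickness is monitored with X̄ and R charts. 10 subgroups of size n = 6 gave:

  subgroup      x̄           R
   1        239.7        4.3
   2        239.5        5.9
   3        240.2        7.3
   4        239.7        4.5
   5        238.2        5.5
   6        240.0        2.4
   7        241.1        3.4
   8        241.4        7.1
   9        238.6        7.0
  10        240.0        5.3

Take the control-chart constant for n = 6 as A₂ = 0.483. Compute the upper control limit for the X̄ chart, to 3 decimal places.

242.385

X̄̄ = (239.7 + 239.5 + 240.2 + 239.7 + 238.2 + 240.0 + 241.1 + 241.4 + 238.6 + 240.0) / 10 = 2398.4000 / 10 = 239.8400
R̄ = (4.3 + 5.9 + 7.3 + 4.5 + 5.5 + 2.4 + 3.4 + 7.1 + 7.0 + 5.3) / 10 = 52.7000 / 10 = 5.2700
UCL = X̄̄ + A₂·R̄ = 239.8400 + 0.483 × 5.2700 = 242.3854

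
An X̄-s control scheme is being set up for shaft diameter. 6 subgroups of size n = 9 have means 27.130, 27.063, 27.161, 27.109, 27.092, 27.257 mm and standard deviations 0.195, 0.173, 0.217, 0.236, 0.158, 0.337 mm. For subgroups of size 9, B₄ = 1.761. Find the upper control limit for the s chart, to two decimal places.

0.39

s̄ = (0.195 + 0.173 + 0.217 + 0.236 + 0.158 + 0.337) / 6 = 0.2193
UCL_s = B₄·s̄ = 1.761 × 0.2193 = 0.3862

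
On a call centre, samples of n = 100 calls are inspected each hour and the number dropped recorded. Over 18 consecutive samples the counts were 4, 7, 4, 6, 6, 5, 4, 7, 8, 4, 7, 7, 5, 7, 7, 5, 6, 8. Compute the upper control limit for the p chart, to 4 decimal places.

0.1304

p̄ = Σdᵢ / (k·n) = 107 / (18 × 100) = 0.05944
UCL = p̄ + 3·√(p̄(1−p̄)/n) = 0.05944 + 3 × √(0.05944×0.94056/100) = 0.05944 + 3 × 0.02365 = 0.13038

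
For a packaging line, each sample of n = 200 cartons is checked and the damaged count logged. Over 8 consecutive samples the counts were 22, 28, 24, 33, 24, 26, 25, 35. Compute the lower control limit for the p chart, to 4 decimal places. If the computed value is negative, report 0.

p̄ = Σdᵢ / (k·n) = 217 / (8 × 200) = 0.13562
LCL = p̄ − 3·√(p̄(1−p̄)/n) = 0.13562 − 3 × 0.02421 = 0.06299

0.0630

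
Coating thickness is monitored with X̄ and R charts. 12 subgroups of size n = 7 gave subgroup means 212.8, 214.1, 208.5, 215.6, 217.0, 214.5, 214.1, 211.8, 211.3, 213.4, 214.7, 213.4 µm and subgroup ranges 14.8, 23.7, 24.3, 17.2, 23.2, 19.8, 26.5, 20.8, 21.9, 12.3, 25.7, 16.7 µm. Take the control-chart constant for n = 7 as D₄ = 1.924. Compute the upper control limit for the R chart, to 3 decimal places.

39.586

R̄ = (14.8 + 23.7 + 24.3 + 17.2 + 23.2 + 19.8 + 26.5 + 20.8 + 21.9 + 12.3 + 25.7 + 16.7) / 12 = 246.9000 / 12 = 20.5750
UCL_R = D₄·R̄ = 1.924 × 20.5750 = 39.5863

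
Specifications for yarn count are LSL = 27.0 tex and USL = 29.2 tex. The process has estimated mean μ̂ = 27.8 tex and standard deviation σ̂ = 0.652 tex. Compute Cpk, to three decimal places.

Cpu = (USL − μ̂) / (3σ̂) = (29.2 − 27.8) / (3 × 0.652) = 0.7157; Cpl = (μ̂ − LSL) / (3σ̂) = (27.8 − 27.0) / (3 × 0.652) = 0.4090; Cpk = min(Cpu, Cpl) = 0.4090

0.409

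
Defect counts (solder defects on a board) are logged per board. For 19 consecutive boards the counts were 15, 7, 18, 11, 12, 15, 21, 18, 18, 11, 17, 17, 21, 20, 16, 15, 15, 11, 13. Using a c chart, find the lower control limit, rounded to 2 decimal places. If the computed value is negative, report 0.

c̄ = (15 + 7 + 18 + 11 + 12 + 15 + 21 + 18 + 18 + 11 + 17 + 17 + 21 + 20 + 16 + 15 + 15 + 11 + 13) / 19 = 291 / 19 = 15.3158
LCL = c̄ − 3√c̄ = 15.3158 − 3 × 3.9135 = 3.5752

3.58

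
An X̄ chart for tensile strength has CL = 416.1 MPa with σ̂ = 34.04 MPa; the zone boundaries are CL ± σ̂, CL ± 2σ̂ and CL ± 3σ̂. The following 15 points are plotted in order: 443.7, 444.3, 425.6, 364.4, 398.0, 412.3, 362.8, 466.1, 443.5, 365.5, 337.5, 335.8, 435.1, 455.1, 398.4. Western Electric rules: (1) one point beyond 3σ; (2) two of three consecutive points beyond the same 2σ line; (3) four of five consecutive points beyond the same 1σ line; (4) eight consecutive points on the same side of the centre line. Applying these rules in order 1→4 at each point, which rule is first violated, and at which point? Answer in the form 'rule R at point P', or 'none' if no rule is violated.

rule 2 at point 12

Zone of each point (C = within 1σ̂, B = 1σ̂–2σ̂, A = 2σ̂–3σ̂, * = beyond 3σ̂; sign = side of CL): 1:+C, 2:+C, 3:+C, 4:-B, 5:-C, 6:-C, 7:-B, 8:+B, 9:+C, 10:-B, 11:-A, 12:-A, 13:+C, 14:+B, 15:-C
Rule 2 (two of three consecutive points beyond the same 2σ limit) is satisfied at point 12.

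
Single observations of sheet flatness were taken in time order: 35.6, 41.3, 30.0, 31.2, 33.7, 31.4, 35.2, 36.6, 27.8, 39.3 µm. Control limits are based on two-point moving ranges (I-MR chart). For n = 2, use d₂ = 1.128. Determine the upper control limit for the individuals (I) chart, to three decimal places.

X̄ = (35.6 + 41.3 + 30.0 + 31.2 + 33.7 + 31.4 + 35.2 + 36.6 + 27.8 + 39.3) / 10 = 34.2100
Moving ranges: 5.7, 11.3, 1.2, 2.5, 2.3, 3.8, 1.4, 8.8, 11.5; M̄R̄ = 48.5000 / 9 = 5.3889
UCL = X̄ + 3·M̄R̄/d₂ = 34.2100 + 3 × 5.3889 / 1.128 = 48.5422

48.542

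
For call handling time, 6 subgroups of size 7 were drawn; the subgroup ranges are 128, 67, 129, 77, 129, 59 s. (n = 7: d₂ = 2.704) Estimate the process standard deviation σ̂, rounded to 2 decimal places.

R̄ = (128 + 67 + 129 + 77 + 129 + 59) / 6 = 98.1667
σ̂ = R̄ / d₂ = 98.1667 / 2.704 = 36.3042

36.30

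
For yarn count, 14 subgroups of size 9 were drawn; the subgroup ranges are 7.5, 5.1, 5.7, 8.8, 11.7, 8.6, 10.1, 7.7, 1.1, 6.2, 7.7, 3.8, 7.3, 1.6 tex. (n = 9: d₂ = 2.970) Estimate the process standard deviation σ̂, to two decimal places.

R̄ = (7.5 + 5.1 + 5.7 + 8.8 + 11.7 + 8.6 + 10.1 + 7.7 + 1.1 + 6.2 + 7.7 + 3.8 + 7.3 + 1.6) / 14 = 6.6357
σ̂ = R̄ / d₂ = 6.6357 / 2.970 = 2.2342

2.23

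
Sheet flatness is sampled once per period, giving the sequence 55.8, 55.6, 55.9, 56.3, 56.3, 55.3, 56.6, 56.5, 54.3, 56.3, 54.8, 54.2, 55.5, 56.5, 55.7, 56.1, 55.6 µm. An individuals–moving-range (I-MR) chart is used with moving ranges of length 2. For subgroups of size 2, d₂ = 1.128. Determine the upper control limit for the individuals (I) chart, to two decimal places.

57.98

X̄ = (55.8 + 55.6 + 55.9 + 56.3 + 56.3 + 55.3 + 56.6 + 56.5 + 54.3 + 56.3 + 54.8 + 54.2 + 55.5 + 56.5 + 55.7 + 56.1 + 55.6) / 17 = 55.7235
Moving ranges: 0.2, 0.3, 0.4, 0.0, 1.0, 1.3, 0.1, 2.2, 2.0, 1.5, 0.6, 1.3, 1.0, 0.8, 0.4, 0.5; M̄R̄ = 13.6000 / 16 = 0.8500
UCL = X̄ + 3·M̄R̄/d₂ = 55.7235 + 3 × 0.8500 / 1.128 = 57.9842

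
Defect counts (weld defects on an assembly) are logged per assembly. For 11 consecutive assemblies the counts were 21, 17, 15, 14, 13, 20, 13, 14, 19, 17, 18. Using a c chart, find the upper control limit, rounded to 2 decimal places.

28.62

c̄ = (21 + 17 + 15 + 14 + 13 + 20 + 13 + 14 + 19 + 17 + 18) / 11 = 181 / 11 = 16.4545
UCL = c̄ + 3√c̄ = 16.4545 + 3 × √16.4545 = 16.4545 + 3 × 4.0564 = 28.6238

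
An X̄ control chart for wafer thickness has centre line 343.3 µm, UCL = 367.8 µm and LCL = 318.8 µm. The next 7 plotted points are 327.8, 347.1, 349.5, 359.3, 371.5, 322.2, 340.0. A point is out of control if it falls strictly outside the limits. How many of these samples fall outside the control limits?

Compare each point to [318.8, 367.8]: sample 5 = 371.5 > UCL.

1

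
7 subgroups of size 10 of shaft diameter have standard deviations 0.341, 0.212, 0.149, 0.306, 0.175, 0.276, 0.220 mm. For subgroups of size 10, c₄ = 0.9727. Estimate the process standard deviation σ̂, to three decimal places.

s̄ = (0.341 + 0.212 + 0.149 + 0.306 + 0.175 + 0.276 + 0.220) / 7 = 0.2399
σ̂ = s̄ / c₄ = 0.2399 / 0.9727 = 0.2466

0.247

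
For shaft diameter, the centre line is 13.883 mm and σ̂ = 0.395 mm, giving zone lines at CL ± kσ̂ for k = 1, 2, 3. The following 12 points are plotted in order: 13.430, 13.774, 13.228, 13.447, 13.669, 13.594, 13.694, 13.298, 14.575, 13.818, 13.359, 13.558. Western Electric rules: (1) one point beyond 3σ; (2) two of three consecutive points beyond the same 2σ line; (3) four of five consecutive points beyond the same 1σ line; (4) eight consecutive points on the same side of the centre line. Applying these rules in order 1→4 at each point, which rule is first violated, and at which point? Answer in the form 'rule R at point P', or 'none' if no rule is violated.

rule 4 at point 8

Zone of each point (C = within 1σ̂, B = 1σ̂–2σ̂, A = 2σ̂–3σ̂, * = beyond 3σ̂; sign = side of CL): 1:-B, 2:-C, 3:-B, 4:-B, 5:-C, 6:-C, 7:-C, 8:-B, 9:+B, 10:-C, 11:-B, 12:-C
Rule 4 (eight consecutive points on the same side of the centre line) is satisfied at point 8.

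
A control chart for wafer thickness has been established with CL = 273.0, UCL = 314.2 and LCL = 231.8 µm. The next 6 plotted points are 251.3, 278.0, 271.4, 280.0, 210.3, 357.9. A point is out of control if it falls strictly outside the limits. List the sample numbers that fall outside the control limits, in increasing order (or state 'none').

5, 6

Compare each point to [231.8, 314.2]: sample 5 = 210.3 < LCL; sample 6 = 357.9 > UCL.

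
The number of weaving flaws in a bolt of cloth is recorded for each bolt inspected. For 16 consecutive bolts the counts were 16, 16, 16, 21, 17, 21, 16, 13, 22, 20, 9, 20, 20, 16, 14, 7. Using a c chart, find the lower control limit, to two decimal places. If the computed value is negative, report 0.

4.31

c̄ = (16 + 16 + 16 + 21 + 17 + 21 + 16 + 13 + 22 + 20 + 9 + 20 + 20 + 16 + 14 + 7) / 16 = 264 / 16 = 16.5000
LCL = c̄ − 3√c̄ = 16.5000 − 3 × 4.0620 = 4.3139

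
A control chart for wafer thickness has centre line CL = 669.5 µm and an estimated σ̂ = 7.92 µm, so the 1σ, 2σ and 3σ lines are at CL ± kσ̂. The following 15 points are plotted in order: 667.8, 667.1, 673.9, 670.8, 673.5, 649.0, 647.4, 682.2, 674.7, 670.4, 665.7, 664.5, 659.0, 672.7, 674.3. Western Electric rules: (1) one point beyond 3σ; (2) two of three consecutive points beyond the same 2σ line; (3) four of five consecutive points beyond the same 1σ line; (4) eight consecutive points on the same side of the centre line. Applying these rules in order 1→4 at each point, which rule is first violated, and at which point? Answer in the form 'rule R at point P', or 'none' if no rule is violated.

Zone of each point (C = within 1σ̂, B = 1σ̂–2σ̂, A = 2σ̂–3σ̂, * = beyond 3σ̂; sign = side of CL): 1:-C, 2:-C, 3:+C, 4:+C, 5:+C, 6:-A, 7:-A, 8:+B, 9:+C, 10:+C, 11:-C, 12:-C, 13:-B, 14:+C, 15:+C
Rule 2 (two of three consecutive points beyond the same 2σ limit) is satisfied at point 7.

rule 2 at point 7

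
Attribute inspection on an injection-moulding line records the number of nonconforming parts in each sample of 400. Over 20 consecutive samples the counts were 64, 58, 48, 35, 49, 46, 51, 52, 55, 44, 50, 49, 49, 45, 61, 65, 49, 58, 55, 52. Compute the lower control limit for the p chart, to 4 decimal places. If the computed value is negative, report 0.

0.0790

p̄ = Σdᵢ / (k·n) = 1035 / (20 × 400) = 0.12937
LCL = p̄ − 3·√(p̄(1−p̄)/n) = 0.12937 − 3 × 0.01678 = 0.07903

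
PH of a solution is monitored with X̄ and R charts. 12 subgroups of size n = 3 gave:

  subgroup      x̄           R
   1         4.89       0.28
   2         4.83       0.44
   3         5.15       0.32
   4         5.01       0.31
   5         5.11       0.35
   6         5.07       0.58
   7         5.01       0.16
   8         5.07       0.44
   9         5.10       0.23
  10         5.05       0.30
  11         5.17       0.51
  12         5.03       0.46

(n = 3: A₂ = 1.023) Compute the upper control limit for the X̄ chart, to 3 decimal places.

X̄̄ = (4.89 + 4.83 + 5.15 + 5.01 + 5.11 + 5.07 + 5.01 + 5.07 + 5.10 + 5.05 + 5.17 + 5.03) / 12 = 60.4900 / 12 = 5.0408
R̄ = (0.28 + 0.44 + 0.32 + 0.31 + 0.35 + 0.58 + 0.16 + 0.44 + 0.23 + 0.30 + 0.51 + 0.46) / 12 = 4.3800 / 12 = 0.3650
UCL = X̄̄ + A₂·R̄ = 5.0408 + 1.023 × 0.3650 = 5.4142

5.414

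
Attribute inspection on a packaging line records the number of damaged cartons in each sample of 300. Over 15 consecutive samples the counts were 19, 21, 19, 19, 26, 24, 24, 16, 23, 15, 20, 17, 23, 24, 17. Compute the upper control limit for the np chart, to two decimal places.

p̄ = Σdᵢ / (k·n) = 307 / (15 × 300) = 0.06822
UCL = np̄ + 3·√(np̄(1−p̄)) = 20.4667 + 3 × √(20.4667×0.93178) = 20.4667 + 3 × 4.3670 = 33.5676

33.57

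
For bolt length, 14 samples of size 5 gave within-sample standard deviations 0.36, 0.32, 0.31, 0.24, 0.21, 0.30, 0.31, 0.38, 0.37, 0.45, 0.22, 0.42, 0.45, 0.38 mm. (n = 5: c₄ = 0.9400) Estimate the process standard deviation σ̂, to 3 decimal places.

s̄ = (0.36 + 0.32 + 0.31 + 0.24 + 0.21 + 0.30 + 0.31 + 0.38 + 0.37 + 0.45 + 0.22 + 0.42 + 0.45 + 0.38) / 14 = 0.3371
σ̂ = s̄ / c₄ = 0.3371 / 0.9400 = 0.3587

0.359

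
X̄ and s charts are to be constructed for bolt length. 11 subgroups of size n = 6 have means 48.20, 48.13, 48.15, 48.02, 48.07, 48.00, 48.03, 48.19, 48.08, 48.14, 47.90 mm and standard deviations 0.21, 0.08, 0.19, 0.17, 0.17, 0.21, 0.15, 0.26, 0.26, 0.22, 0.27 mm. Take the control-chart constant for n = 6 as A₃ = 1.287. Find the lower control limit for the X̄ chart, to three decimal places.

47.826

X̄̄ = (48.20 + 48.13 + 48.15 + 48.02 + 48.07 + 48.00 + 48.03 + 48.19 + 48.08 + 48.14 + 47.90) / 11 = 48.0827
s̄ = (0.21 + 0.08 + 0.19 + 0.17 + 0.17 + 0.21 + 0.15 + 0.26 + 0.26 + 0.22 + 0.27) / 11 = 0.1991
LCL = X̄̄ − A₃·s̄ = 48.0827 − 1.287 × 0.1991 = 47.8265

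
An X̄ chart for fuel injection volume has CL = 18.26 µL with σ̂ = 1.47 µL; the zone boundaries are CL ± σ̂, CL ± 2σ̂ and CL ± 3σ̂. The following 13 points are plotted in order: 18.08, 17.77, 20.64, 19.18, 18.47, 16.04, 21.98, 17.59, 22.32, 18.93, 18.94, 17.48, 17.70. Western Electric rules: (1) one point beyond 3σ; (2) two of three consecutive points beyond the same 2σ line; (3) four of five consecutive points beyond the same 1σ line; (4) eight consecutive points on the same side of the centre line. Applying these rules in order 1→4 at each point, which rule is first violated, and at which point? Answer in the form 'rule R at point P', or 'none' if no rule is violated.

Zone of each point (C = within 1σ̂, B = 1σ̂–2σ̂, A = 2σ̂–3σ̂, * = beyond 3σ̂; sign = side of CL): 1:-C, 2:-C, 3:+B, 4:+C, 5:+C, 6:-B, 7:+A, 8:-C, 9:+A, 10:+C, 11:+C, 12:-C, 13:-C
Rule 2 (two of three consecutive points beyond the same 2σ limit) is satisfied at point 9.

rule 2 at point 9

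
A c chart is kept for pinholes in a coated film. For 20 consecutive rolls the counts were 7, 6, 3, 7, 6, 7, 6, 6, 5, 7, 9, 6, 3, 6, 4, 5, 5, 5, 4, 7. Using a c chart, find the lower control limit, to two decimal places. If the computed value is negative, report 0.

0.00

c̄ = (7 + 6 + 3 + 7 + 6 + 7 + 6 + 6 + 5 + 7 + 9 + 6 + 3 + 6 + 4 + 5 + 5 + 5 + 4 + 7) / 20 = 114 / 20 = 5.7000
LCL = c̄ − 3√c̄ = 5.7000 − 3 × 2.3875 = -1.4624 → 0 (cannot be negative)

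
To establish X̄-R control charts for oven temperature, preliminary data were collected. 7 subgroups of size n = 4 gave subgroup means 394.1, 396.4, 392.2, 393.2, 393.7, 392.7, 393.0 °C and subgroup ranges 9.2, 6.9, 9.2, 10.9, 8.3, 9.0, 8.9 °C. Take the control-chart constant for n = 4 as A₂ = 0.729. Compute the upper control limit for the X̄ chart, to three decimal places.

400.113

X̄̄ = (394.1 + 396.4 + 392.2 + 393.2 + 393.7 + 392.7 + 393.0) / 7 = 2755.3000 / 7 = 393.6143
R̄ = (9.2 + 6.9 + 9.2 + 10.9 + 8.3 + 9.0 + 8.9) / 7 = 62.4000 / 7 = 8.9143
UCL = X̄̄ + A₂·R̄ = 393.6143 + 0.729 × 8.9143 = 400.1128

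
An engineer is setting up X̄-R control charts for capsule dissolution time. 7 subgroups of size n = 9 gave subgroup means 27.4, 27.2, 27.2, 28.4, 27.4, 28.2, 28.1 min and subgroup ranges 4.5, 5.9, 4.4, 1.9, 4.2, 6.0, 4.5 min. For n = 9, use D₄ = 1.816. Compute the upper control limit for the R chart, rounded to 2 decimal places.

R̄ = (4.5 + 5.9 + 4.4 + 1.9 + 4.2 + 6.0 + 4.5) / 7 = 31.4000 / 7 = 4.4857
UCL_R = D₄·R̄ = 1.816 × 4.4857 = 8.1461

8.15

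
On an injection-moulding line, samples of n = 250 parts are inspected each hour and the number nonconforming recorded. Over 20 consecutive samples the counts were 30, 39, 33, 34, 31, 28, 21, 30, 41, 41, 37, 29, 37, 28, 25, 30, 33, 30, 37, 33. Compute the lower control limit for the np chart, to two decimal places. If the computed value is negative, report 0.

p̄ = Σdᵢ / (k·n) = 647 / (20 × 250) = 0.12940
LCL = np̄ − 3·√(np̄(1−p̄)) = 32.3500 − 3 × 5.3070 = 16.4291

16.43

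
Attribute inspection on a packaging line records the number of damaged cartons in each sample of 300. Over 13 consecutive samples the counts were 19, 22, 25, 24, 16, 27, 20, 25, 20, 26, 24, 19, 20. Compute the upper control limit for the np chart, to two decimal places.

p̄ = Σdᵢ / (k·n) = 287 / (13 × 300) = 0.07359
UCL = np̄ + 3·√(np̄(1−p̄)) = 22.0769 + 3 × √(22.0769×0.92641) = 22.0769 + 3 × 4.5224 = 35.6442

35.64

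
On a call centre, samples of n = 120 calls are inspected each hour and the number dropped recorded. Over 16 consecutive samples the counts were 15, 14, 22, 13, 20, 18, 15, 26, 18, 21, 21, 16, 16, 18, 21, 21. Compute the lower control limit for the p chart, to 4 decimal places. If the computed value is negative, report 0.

p̄ = Σdᵢ / (k·n) = 295 / (16 × 120) = 0.15365
LCL = p̄ − 3·√(p̄(1−p̄)/n) = 0.15365 − 3 × 0.03292 = 0.05489

0.0549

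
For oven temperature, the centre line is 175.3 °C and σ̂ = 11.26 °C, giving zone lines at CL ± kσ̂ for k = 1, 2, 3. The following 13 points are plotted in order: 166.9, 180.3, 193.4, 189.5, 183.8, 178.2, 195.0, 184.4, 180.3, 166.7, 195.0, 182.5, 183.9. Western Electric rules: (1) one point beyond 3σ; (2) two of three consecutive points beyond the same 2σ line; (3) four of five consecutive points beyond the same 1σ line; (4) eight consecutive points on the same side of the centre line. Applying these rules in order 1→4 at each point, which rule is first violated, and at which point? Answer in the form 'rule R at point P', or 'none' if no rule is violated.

Zone of each point (C = within 1σ̂, B = 1σ̂–2σ̂, A = 2σ̂–3σ̂, * = beyond 3σ̂; sign = side of CL): 1:-C, 2:+C, 3:+B, 4:+B, 5:+C, 6:+C, 7:+B, 8:+C, 9:+C, 10:-C, 11:+B, 12:+C, 13:+C
Rule 4 (eight consecutive points on the same side of the centre line) is satisfied at point 9.

rule 4 at point 9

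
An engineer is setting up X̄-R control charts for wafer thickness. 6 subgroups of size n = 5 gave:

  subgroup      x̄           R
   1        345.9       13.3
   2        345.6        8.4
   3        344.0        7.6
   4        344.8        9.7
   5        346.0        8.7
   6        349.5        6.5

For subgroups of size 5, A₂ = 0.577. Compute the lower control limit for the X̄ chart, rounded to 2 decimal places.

340.75

X̄̄ = (345.9 + 345.6 + 344.0 + 344.8 + 346.0 + 349.5) / 6 = 2075.8000 / 6 = 345.9667
R̄ = (13.3 + 8.4 + 7.6 + 9.7 + 8.7 + 6.5) / 6 = 54.2000 / 6 = 9.0333
LCL = X̄̄ − A₂·R̄ = 345.9667 − 0.577 × 9.0333 = 340.7544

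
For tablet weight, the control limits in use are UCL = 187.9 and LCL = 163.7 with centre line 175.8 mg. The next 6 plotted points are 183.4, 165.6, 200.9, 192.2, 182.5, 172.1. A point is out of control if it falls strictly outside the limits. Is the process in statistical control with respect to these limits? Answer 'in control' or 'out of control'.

out of control

Compare each point to [163.7, 187.9]: sample 3 = 200.9 > UCL; sample 4 = 192.2 > UCL.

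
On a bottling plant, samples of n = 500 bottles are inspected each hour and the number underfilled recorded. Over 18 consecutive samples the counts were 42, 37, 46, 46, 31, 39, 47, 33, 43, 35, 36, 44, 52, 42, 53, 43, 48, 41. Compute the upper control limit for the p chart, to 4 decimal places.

p̄ = Σdᵢ / (k·n) = 758 / (18 × 500) = 0.08422
UCL = p̄ + 3·√(p̄(1−p̄)/n) = 0.08422 + 3 × √(0.08422×0.91578/500) = 0.08422 + 3 × 0.01242 = 0.12148

0.1215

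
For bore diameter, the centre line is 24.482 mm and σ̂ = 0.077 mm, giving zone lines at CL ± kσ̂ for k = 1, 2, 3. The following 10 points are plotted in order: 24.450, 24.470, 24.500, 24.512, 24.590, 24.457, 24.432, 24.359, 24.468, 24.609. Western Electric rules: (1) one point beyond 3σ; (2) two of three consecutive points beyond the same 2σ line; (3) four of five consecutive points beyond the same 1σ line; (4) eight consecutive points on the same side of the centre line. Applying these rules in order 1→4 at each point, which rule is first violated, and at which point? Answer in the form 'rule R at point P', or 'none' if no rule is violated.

Zone of each point (C = within 1σ̂, B = 1σ̂–2σ̂, A = 2σ̂–3σ̂, * = beyond 3σ̂; sign = side of CL): 1:-C, 2:-C, 3:+C, 4:+C, 5:+B, 6:-C, 7:-C, 8:-B, 9:-C, 10:+B
No rule fires across all 10 points.

none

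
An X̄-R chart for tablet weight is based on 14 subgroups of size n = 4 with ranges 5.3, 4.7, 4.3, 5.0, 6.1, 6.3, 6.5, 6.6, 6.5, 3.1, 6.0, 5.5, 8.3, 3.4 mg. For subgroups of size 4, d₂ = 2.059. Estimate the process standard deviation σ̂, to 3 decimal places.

2.692

R̄ = (5.3 + 4.7 + 4.3 + 5.0 + 6.1 + 6.3 + 6.5 + 6.6 + 6.5 + 3.1 + 6.0 + 5.5 + 8.3 + 3.4) / 14 = 5.5429
σ̂ = R̄ / d₂ = 5.5429 / 2.059 = 2.6920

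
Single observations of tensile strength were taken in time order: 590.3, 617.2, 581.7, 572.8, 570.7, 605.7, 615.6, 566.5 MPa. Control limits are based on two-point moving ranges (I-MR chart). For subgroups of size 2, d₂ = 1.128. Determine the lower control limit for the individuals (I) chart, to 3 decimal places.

X̄ = (590.3 + 617.2 + 581.7 + 572.8 + 570.7 + 605.7 + 615.6 + 566.5) / 8 = 590.0625
Moving ranges: 26.9, 35.5, 8.9, 2.1, 35.0, 9.9, 49.1; M̄R̄ = 167.4000 / 7 = 23.9143
LCL = X̄ − 3·M̄R̄/d₂ = 590.0625 − 3 × 23.9143 / 1.128 = 526.4607

526.461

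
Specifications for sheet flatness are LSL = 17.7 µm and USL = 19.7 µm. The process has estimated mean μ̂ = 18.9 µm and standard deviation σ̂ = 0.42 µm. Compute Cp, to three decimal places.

0.794

Cp = (USL − LSL) / (6σ̂) = (19.7 − 17.7) / (6 × 0.42) = 2.0000 / 2.5200 = 0.7937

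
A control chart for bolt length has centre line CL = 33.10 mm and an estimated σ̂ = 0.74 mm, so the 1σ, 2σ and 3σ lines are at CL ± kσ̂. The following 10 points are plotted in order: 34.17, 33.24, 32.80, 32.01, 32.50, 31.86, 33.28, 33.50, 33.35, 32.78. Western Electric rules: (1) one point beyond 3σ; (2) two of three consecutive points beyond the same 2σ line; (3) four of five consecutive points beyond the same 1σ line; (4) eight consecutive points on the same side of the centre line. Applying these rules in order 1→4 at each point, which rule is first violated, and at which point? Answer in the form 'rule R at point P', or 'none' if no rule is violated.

Zone of each point (C = within 1σ̂, B = 1σ̂–2σ̂, A = 2σ̂–3σ̂, * = beyond 3σ̂; sign = side of CL): 1:+B, 2:+C, 3:-C, 4:-B, 5:-C, 6:-B, 7:+C, 8:+C, 9:+C, 10:-C
No rule fires across all 10 points.

none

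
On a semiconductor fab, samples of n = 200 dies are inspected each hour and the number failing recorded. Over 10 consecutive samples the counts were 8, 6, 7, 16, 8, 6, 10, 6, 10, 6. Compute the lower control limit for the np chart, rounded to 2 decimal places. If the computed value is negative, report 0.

p̄ = Σdᵢ / (k·n) = 83 / (10 × 200) = 0.04150
LCL = np̄ − 3·√(np̄(1−p̄)) = 8.3000 − 3 × 2.8206 = -0.1617 → 0 (negative, so LCL = 0)

0.00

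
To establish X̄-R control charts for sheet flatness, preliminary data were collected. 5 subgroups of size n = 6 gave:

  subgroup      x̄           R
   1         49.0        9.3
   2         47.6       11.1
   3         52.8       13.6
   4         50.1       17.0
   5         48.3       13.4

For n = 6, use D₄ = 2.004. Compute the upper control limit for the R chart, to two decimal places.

25.81

R̄ = (9.3 + 11.1 + 13.6 + 17.0 + 13.4) / 5 = 64.4000 / 5 = 12.8800
UCL_R = D₄·R̄ = 2.004 × 12.8800 = 25.8115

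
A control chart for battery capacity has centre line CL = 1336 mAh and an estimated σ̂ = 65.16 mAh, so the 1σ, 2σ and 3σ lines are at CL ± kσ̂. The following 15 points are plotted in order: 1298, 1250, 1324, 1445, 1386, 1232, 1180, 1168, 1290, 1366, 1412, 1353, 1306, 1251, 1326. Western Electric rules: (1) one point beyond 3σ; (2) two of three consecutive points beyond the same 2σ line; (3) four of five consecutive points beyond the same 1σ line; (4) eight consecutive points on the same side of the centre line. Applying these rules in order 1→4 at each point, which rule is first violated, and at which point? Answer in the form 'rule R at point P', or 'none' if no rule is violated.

rule 2 at point 8

Zone of each point (C = within 1σ̂, B = 1σ̂–2σ̂, A = 2σ̂–3σ̂, * = beyond 3σ̂; sign = side of CL): 1:-C, 2:-B, 3:-C, 4:+B, 5:+C, 6:-B, 7:-A, 8:-A, 9:-C, 10:+C, 11:+B, 12:+C, 13:-C, 14:-B, 15:-C
Rule 2 (two of three consecutive points beyond the same 2σ limit) is satisfied at point 8.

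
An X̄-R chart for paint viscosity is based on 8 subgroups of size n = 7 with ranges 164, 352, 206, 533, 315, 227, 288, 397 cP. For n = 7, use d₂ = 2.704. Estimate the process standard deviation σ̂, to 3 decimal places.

R̄ = (164 + 352 + 206 + 533 + 315 + 227 + 288 + 397) / 8 = 310.2500
σ̂ = R̄ / d₂ = 310.2500 / 2.704 = 114.7374

114.737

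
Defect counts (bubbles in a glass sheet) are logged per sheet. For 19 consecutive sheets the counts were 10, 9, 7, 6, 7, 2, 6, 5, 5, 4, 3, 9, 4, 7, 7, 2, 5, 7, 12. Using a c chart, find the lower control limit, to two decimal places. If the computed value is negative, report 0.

0.00

c̄ = (10 + 9 + 7 + 6 + 7 + 2 + 6 + 5 + 5 + 4 + 3 + 9 + 4 + 7 + 7 + 2 + 5 + 7 + 12) / 19 = 117 / 19 = 6.1579
LCL = c̄ − 3√c̄ = 6.1579 − 3 × 2.4815 = -1.2866 → 0 (cannot be negative)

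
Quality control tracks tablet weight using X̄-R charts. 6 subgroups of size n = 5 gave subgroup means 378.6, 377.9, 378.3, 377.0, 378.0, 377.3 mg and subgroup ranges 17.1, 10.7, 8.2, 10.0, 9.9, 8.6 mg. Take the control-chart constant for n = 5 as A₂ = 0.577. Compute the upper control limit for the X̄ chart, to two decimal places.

X̄̄ = (378.6 + 377.9 + 378.3 + 377.0 + 378.0 + 377.3) / 6 = 2267.1000 / 6 = 377.8500
R̄ = (17.1 + 10.7 + 8.2 + 10.0 + 9.9 + 8.6) / 6 = 64.5000 / 6 = 10.7500
UCL = X̄̄ + A₂·R̄ = 377.8500 + 0.577 × 10.7500 = 384.0527

384.05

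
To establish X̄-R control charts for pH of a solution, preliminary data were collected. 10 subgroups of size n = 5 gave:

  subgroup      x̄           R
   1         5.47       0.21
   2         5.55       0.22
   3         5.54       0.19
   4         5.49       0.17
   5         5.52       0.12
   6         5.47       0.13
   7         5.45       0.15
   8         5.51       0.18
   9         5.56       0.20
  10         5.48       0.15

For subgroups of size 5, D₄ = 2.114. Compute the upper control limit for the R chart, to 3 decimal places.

R̄ = (0.21 + 0.22 + 0.19 + 0.17 + 0.12 + 0.13 + 0.15 + 0.18 + 0.20 + 0.15) / 10 = 1.7200 / 10 = 0.1720
UCL_R = D₄·R̄ = 2.114 × 0.1720 = 0.3636

0.364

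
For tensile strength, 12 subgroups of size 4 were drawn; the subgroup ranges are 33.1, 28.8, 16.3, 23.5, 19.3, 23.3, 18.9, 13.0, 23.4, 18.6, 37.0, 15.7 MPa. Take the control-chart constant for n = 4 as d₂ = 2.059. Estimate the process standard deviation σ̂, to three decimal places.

R̄ = (33.1 + 28.8 + 16.3 + 23.5 + 19.3 + 23.3 + 18.9 + 13.0 + 23.4 + 18.6 + 37.0 + 15.7) / 12 = 22.5750
σ̂ = R̄ / d₂ = 22.5750 / 2.059 = 10.9641

10.964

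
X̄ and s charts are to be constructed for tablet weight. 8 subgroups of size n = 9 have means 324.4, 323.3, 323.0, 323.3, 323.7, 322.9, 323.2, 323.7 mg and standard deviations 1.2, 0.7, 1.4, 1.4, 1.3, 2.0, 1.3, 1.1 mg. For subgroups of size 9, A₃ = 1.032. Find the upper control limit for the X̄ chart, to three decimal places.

X̄̄ = (324.4 + 323.3 + 323.0 + 323.3 + 323.7 + 322.9 + 323.2 + 323.7) / 8 = 323.4375
s̄ = (1.2 + 0.7 + 1.4 + 1.4 + 1.3 + 2.0 + 1.3 + 1.1) / 8 = 1.3000
UCL = X̄̄ + A₃·s̄ = 323.4375 + 1.032 × 1.3000 = 324.7791

324.779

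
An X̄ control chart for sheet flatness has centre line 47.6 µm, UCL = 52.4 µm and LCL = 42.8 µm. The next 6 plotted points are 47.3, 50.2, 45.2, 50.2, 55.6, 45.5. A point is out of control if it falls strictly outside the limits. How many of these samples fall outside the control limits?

1

Compare each point to [42.8, 52.4]: sample 5 = 55.6 > UCL.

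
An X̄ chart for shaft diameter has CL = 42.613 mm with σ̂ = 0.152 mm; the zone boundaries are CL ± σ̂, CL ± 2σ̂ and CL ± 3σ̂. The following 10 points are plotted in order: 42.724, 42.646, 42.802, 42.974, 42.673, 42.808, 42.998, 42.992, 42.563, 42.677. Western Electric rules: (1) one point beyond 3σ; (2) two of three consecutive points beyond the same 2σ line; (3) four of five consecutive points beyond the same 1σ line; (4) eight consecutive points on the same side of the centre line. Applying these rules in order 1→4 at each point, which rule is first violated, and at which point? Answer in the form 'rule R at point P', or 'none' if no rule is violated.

rule 3 at point 7

Zone of each point (C = within 1σ̂, B = 1σ̂–2σ̂, A = 2σ̂–3σ̂, * = beyond 3σ̂; sign = side of CL): 1:+C, 2:+C, 3:+B, 4:+A, 5:+C, 6:+B, 7:+A, 8:+A, 9:-C, 10:+C
Rule 3 (four of five consecutive points beyond the same 1σ limit) is satisfied at point 7.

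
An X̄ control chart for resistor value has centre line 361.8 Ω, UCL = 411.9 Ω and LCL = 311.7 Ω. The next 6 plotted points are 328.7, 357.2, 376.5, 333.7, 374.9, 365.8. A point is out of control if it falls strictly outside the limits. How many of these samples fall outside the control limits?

All 6 points lie within [311.7, 411.9].

0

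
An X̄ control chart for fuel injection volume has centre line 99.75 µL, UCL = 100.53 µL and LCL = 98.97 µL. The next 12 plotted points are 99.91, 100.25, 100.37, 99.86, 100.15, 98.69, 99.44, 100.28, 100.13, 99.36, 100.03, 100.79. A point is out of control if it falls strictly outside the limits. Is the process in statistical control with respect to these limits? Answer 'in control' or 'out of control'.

out of control

Compare each point to [98.97, 100.53]: sample 6 = 98.69 < LCL; sample 12 = 100.79 > UCL.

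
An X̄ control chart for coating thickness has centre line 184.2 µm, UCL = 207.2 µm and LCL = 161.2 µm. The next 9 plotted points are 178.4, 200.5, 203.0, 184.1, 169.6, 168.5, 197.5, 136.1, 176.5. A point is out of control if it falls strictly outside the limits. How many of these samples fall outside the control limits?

Compare each point to [161.2, 207.2]: sample 8 = 136.1 < LCL.

1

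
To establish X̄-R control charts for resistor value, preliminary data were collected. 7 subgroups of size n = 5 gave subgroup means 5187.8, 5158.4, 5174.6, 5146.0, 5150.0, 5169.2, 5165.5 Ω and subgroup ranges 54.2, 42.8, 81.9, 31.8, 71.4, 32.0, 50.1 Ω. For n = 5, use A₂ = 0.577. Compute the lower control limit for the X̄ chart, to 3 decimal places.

X̄̄ = (5187.8 + 5158.4 + 5174.6 + 5146.0 + 5150.0 + 5169.2 + 5165.5) / 7 = 36151.5000 / 7 = 5164.5000
R̄ = (54.2 + 42.8 + 81.9 + 31.8 + 71.4 + 32.0 + 50.1) / 7 = 364.2000 / 7 = 52.0286
LCL = X̄̄ − A₂·R̄ = 5164.5000 − 0.577 × 52.0286 = 5134.4795

5134.480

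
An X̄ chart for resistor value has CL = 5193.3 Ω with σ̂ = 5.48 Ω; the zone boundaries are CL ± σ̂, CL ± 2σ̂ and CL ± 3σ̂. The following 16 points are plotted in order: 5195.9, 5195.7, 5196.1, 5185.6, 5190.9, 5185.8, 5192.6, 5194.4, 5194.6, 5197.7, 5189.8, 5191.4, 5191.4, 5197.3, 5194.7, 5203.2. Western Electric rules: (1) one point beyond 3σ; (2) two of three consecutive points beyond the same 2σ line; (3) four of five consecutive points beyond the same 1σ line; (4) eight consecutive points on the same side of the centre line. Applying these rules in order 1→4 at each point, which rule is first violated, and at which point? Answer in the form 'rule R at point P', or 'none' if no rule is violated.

none

Zone of each point (C = within 1σ̂, B = 1σ̂–2σ̂, A = 2σ̂–3σ̂, * = beyond 3σ̂; sign = side of CL): 1:+C, 2:+C, 3:+C, 4:-B, 5:-C, 6:-B, 7:-C, 8:+C, 9:+C, 10:+C, 11:-C, 12:-C, 13:-C, 14:+C, 15:+C, 16:+B
No rule fires across all 16 points.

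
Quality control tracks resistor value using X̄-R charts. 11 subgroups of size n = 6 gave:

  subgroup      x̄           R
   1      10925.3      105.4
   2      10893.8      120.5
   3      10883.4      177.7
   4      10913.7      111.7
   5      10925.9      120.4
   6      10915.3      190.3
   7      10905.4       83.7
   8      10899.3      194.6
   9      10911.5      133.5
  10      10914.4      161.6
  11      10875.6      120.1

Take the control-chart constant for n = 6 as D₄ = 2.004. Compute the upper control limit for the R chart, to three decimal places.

276.825

R̄ = (105.4 + 120.5 + 177.7 + 111.7 + 120.4 + 190.3 + 83.7 + 194.6 + 133.5 + 161.6 + 120.1) / 11 = 1519.5000 / 11 = 138.1364
UCL_R = D₄·R̄ = 2.004 × 138.1364 = 276.8253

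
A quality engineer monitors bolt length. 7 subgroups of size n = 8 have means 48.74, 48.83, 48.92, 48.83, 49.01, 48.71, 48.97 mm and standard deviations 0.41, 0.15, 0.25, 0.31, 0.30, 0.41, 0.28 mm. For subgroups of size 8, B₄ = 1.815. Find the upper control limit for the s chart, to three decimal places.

0.547

s̄ = (0.41 + 0.15 + 0.25 + 0.31 + 0.30 + 0.41 + 0.28) / 7 = 0.3014
UCL_s = B₄·s̄ = 1.815 × 0.3014 = 0.5471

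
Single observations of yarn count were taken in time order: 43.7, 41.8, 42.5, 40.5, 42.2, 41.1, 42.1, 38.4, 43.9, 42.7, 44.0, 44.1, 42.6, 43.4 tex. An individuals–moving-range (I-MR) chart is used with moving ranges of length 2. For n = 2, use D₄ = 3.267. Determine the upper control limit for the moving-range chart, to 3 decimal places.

Moving ranges: 1.9, 0.7, 2.0, 1.7, 1.1, 1.0, 3.7, 5.5, 1.2, 1.3, 0.1, 1.5, 0.8; M̄R̄ = 22.5000 / 13 = 1.7308
UCL_MR = D₄·M̄R̄ = 3.267 × 1.7308 = 5.6544

5.654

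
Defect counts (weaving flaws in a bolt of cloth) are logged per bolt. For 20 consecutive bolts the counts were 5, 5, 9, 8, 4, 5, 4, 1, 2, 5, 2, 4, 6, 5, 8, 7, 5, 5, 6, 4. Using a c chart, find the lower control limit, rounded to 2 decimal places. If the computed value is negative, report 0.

0.00

c̄ = (5 + 5 + 9 + 8 + 4 + 5 + 4 + 1 + 2 + 5 + 2 + 4 + 6 + 5 + 8 + 7 + 5 + 5 + 6 + 4) / 20 = 100 / 20 = 5.0000
LCL = c̄ − 3√c̄ = 5.0000 − 3 × 2.2361 = -1.7082 → 0 (cannot be negative)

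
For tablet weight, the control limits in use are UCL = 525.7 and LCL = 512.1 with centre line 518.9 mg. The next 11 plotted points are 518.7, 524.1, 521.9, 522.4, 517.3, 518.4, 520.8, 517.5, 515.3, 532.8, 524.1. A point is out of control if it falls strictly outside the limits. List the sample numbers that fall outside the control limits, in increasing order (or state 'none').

10

Compare each point to [512.1, 525.7]: sample 10 = 532.8 > UCL.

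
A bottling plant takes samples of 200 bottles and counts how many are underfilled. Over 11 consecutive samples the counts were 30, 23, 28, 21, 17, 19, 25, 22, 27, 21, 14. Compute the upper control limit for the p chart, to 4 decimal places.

0.1792

p̄ = Σdᵢ / (k·n) = 247 / (11 × 200) = 0.11227
UCL = p̄ + 3·√(p̄(1−p̄)/n) = 0.11227 + 3 × √(0.11227×0.88773/200) = 0.11227 + 3 × 0.02232 = 0.17924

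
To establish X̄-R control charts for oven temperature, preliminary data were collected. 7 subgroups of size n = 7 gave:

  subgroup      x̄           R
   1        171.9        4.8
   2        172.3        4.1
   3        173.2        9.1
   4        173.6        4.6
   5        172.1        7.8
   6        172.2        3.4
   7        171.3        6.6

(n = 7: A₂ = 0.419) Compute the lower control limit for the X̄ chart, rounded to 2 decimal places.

169.95

X̄̄ = (171.9 + 172.3 + 173.2 + 173.6 + 172.1 + 172.2 + 171.3) / 7 = 1206.6000 / 7 = 172.3714
R̄ = (4.8 + 4.1 + 9.1 + 4.6 + 7.8 + 3.4 + 6.6) / 7 = 40.4000 / 7 = 5.7714
LCL = X̄̄ − A₂·R̄ = 172.3714 − 0.419 × 5.7714 = 169.9532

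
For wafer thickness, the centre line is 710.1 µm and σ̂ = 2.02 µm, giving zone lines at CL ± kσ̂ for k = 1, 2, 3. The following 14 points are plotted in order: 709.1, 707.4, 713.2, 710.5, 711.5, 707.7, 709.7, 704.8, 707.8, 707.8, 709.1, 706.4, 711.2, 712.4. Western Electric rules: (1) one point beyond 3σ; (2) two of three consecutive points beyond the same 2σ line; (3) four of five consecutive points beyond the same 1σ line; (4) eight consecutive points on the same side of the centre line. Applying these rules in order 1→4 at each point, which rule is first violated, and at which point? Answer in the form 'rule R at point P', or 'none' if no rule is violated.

Zone of each point (C = within 1σ̂, B = 1σ̂–2σ̂, A = 2σ̂–3σ̂, * = beyond 3σ̂; sign = side of CL): 1:-C, 2:-B, 3:+B, 4:+C, 5:+C, 6:-B, 7:-C, 8:-A, 9:-B, 10:-B, 11:-C, 12:-B, 13:+C, 14:+B
Rule 3 (four of five consecutive points beyond the same 1σ limit) is satisfied at point 10.

rule 3 at point 10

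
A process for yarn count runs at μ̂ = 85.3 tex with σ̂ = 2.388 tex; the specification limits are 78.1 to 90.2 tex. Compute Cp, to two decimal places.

Cp = (USL − LSL) / (6σ̂) = (90.2 − 78.1) / (6 × 2.388) = 12.1000 / 14.3280 = 0.8445

0.84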